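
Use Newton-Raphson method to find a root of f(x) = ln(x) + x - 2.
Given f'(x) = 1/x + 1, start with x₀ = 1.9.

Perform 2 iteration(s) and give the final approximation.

f(x) = ln(x) + x - 2
f'(x) = 1/x + 1
x₀ = 1.9

Newton-Raphson formula: x_{n+1} = x_n - f(x_n)/f'(x_n)

Iteration 1:
  f(1.900000) = 0.541854
  f'(1.900000) = 1.526316
  x_1 = 1.900000 - 0.541854/1.526316 = 1.544992
Iteration 2:
  f(1.544992) = -0.019989
  f'(1.544992) = 1.647252
  x_2 = 1.544992 - (-0.019989)/1.647252 = 1.557127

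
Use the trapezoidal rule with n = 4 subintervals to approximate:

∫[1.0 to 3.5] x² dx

f(x) = x²
a = 1.0, b = 3.5, n = 4
h = (b - a)/n = 0.625000

Trapezoidal rule: (h/2)[f(x₀) + 2f(x₁) + 2f(x₂) + ... + f(xₙ)]

x_0 = 1.0000, f(x_0) = 1.000000, coefficient = 1
x_1 = 1.6250, f(x_1) = 2.640625, coefficient = 2
x_2 = 2.2500, f(x_2) = 5.062500, coefficient = 2
x_3 = 2.8750, f(x_3) = 8.265625, coefficient = 2
x_4 = 3.5000, f(x_4) = 12.250000, coefficient = 1

I ≈ (0.625000/2) × 45.187500 = 14.121094
Exact value: 13.958333
Error: 0.162760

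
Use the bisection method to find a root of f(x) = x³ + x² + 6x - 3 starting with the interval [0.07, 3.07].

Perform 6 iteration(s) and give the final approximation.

f(x) = x³ + x² + 6x - 3
Initial interval: [0.07, 3.07]

Iteration 1:
  c_1 = (0.070000 + 3.070000)/2 = 1.570000
  f(c_1) = f(1.570000) = 12.754793
  f(a) × f(c) < 0, new interval: [0.070000, 1.570000]
Iteration 2:
  c_2 = (0.070000 + 1.570000)/2 = 0.820000
  f(c_2) = f(0.820000) = 3.143768
  f(a) × f(c) < 0, new interval: [0.070000, 0.820000]
Iteration 3:
  c_3 = (0.070000 + 0.820000)/2 = 0.445000
  f(c_3) = f(0.445000) = -0.043854
  f(a) × f(c) ≥ 0, new interval: [0.445000, 0.820000]
Iteration 4:
  c_4 = (0.445000 + 0.820000)/2 = 0.632500
  f(c_4) = f(0.632500) = 1.448092
  f(a) × f(c) < 0, new interval: [0.445000, 0.632500]
Iteration 5:
  c_5 = (0.445000 + 0.632500)/2 = 0.538750
  f(c_5) = f(0.538750) = 0.679125
  f(a) × f(c) < 0, new interval: [0.445000, 0.538750]
Iteration 6:
  c_6 = (0.445000 + 0.538750)/2 = 0.491875
  f(c_6) = f(0.491875) = 0.312196
  f(a) × f(c) < 0, new interval: [0.445000, 0.491875]

After 6 iteration(s), the approximation is c_6 = 0.491875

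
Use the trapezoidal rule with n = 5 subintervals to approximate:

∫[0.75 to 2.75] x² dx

f(x) = x²
a = 0.75, b = 2.75, n = 5
h = (b - a)/n = 0.400000

Trapezoidal rule: (h/2)[f(x₀) + 2f(x₁) + 2f(x₂) + ... + f(xₙ)]

x_0 = 0.7500, f(x_0) = 0.562500, coefficient = 1
x_1 = 1.1500, f(x_1) = 1.322500, coefficient = 2
x_2 = 1.5500, f(x_2) = 2.402500, coefficient = 2
x_3 = 1.9500, f(x_3) = 3.802500, coefficient = 2
x_4 = 2.3500, f(x_4) = 5.522500, coefficient = 2
x_5 = 2.7500, f(x_5) = 7.562500, coefficient = 1

I ≈ (0.400000/2) × 34.225000 = 6.845000
Exact value: 6.791667
Error: 0.053333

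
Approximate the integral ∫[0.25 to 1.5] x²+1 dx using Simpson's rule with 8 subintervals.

f(x) = x²+1
a = 0.25, b = 1.5, n = 8
h = (b - a)/n = 0.156250

Simpson's rule: (h/3)[f(x₀) + 4f(x₁) + 2f(x₂) + ... + f(xₙ)]

x_0 = 0.2500, f(x_0) = 1.062500, coefficient = 1
x_1 = 0.4062, f(x_1) = 1.165039, coefficient = 4
x_2 = 0.5625, f(x_2) = 1.316406, coefficient = 2
x_3 = 0.7188, f(x_3) = 1.516602, coefficient = 4
x_4 = 0.8750, f(x_4) = 1.765625, coefficient = 2
x_5 = 1.0312, f(x_5) = 2.063477, coefficient = 4
x_6 = 1.1875, f(x_6) = 2.410156, coefficient = 2
x_7 = 1.3438, f(x_7) = 2.805664, coefficient = 4
x_8 = 1.5000, f(x_8) = 3.250000, coefficient = 1

I ≈ (0.156250/3) × 45.500000 = 2.369792
Exact value: 2.369792
Error: 0.000000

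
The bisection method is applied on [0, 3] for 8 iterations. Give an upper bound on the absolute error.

Bisection error bound: |error| ≤ (b-a)/2^n
|error| ≤ (3 - 0)/2^8 = 3/2^8
|error| ≤ 0.0117187500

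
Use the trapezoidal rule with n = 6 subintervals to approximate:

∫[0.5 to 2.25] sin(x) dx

f(x) = sin(x)
a = 0.5, b = 2.25, n = 6
h = (b - a)/n = 0.291667

Trapezoidal rule: (h/2)[f(x₀) + 2f(x₁) + 2f(x₂) + ... + f(xₙ)]

x_0 = 0.5000, f(x_0) = 0.479426, coefficient = 1
x_1 = 0.7917, f(x_1) = 0.711525, coefficient = 2
x_2 = 1.0833, f(x_2) = 0.883524, coefficient = 2
x_3 = 1.3750, f(x_3) = 0.980893, coefficient = 2
x_4 = 1.6667, f(x_4) = 0.995408, coefficient = 2
x_5 = 1.9583, f(x_5) = 0.925843, coefficient = 2
x_6 = 2.2500, f(x_6) = 0.778073, coefficient = 1

I ≈ (0.291667/2) × 10.251885 = 1.495067
Exact value: 1.505756
Error: 0.010690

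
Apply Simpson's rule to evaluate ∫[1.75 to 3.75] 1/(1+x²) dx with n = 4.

f(x) = 1/(1+x²)
a = 1.75, b = 3.75, n = 4
h = (b - a)/n = 0.500000

Simpson's rule: (h/3)[f(x₀) + 4f(x₁) + 2f(x₂) + ... + f(xₙ)]

x_0 = 1.7500, f(x_0) = 0.246154, coefficient = 1
x_1 = 2.2500, f(x_1) = 0.164948, coefficient = 4
x_2 = 2.7500, f(x_2) = 0.116788, coefficient = 2
x_3 = 3.2500, f(x_3) = 0.086486, coefficient = 4
x_4 = 3.7500, f(x_4) = 0.066390, coefficient = 1

I ≈ (0.500000/3) × 1.551860 = 0.258643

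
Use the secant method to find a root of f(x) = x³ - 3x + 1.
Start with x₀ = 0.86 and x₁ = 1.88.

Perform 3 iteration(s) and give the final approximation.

f(x) = x³ - 3x + 1
x₀ = 0.86, x₁ = 1.88

Secant formula: x_{n+1} = x_n - f(x_n)(x_n - x_{n-1})/(f(x_n) - f(x_{n-1}))

Iteration 1:
  f(0.860000) = -0.943944
  f(1.880000) = 2.004672
  x_2 = 1.880000 - 2.004672×(1.880000 - 0.860000)/(2.004672 - (-0.943944))
       = 1.186534
Iteration 2:
  f(1.880000) = 2.004672
  f(1.186534) = -0.889125
  x_3 = 1.186534 - (-0.889125)×(1.186534 - 1.880000)/(-0.889125 - 2.004672)
       = 1.399603
Iteration 3:
  f(1.186534) = -0.889125
  f(1.399603) = -0.457144
  x_4 = 1.399603 - (-0.457144)×(1.399603 - 1.186534)/(-0.457144 - (-0.889125))
       = 1.625082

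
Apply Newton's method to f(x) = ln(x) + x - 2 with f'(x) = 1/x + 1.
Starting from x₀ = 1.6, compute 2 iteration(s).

f(x) = ln(x) + x - 2
f'(x) = 1/x + 1
x₀ = 1.6

Newton-Raphson formula: x_{n+1} = x_n - f(x_n)/f'(x_n)

Iteration 1:
  f(1.600000) = 0.070004
  f'(1.600000) = 1.625000
  x_1 = 1.600000 - 0.070004/1.625000 = 1.556921
Iteration 2:
  f(1.556921) = -0.000369
  f'(1.556921) = 1.642293
  x_2 = 1.556921 - (-0.000369)/1.642293 = 1.557146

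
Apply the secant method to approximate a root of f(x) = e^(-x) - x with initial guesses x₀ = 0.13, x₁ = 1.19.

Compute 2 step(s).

f(x) = e^(-x) - x
x₀ = 0.13, x₁ = 1.19

Secant formula: x_{n+1} = x_n - f(x_n)(x_n - x_{n-1})/(f(x_n) - f(x_{n-1}))

Iteration 1:
  f(0.130000) = 0.748095
  f(1.190000) = -0.885779
  x_2 = 1.190000 - (-0.885779)×(1.190000 - 0.130000)/(-0.885779 - 0.748095)
       = 0.615338
Iteration 2:
  f(1.190000) = -0.885779
  f(0.615338) = -0.074880
  x_3 = 0.615338 - (-0.074880)×(0.615338 - 1.190000)/(-0.074880 - (-0.885779))
       = 0.562273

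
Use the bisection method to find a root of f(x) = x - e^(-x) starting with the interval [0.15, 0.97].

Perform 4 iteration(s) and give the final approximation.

f(x) = x - e^(-x)
Initial interval: [0.15, 0.97]

Iteration 1:
  c_1 = (0.150000 + 0.970000)/2 = 0.560000
  f(c_1) = f(0.560000) = -0.011209
  f(a) × f(c) ≥ 0, new interval: [0.560000, 0.970000]
Iteration 2:
  c_2 = (0.560000 + 0.970000)/2 = 0.765000
  f(c_2) = f(0.765000) = 0.299666
  f(a) × f(c) < 0, new interval: [0.560000, 0.765000]
Iteration 3:
  c_3 = (0.560000 + 0.765000)/2 = 0.662500
  f(c_3) = f(0.662500) = 0.146939
  f(a) × f(c) < 0, new interval: [0.560000, 0.662500]
Iteration 4:
  c_4 = (0.560000 + 0.662500)/2 = 0.611250
  f(c_4) = f(0.611250) = 0.068578
  f(a) × f(c) < 0, new interval: [0.560000, 0.611250]

After 4 iteration(s), the approximation is c_4 = 0.611250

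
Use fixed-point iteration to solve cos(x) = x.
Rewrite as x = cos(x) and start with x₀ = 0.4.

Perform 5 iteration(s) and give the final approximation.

Equation: cos(x) = x
Fixed-point form: x = cos(x)
x₀ = 0.4

x_1 = g(0.400000) = 0.921061
x_2 = g(0.921061) = 0.604976
x_3 = g(0.604976) = 0.822516
x_4 = g(0.822516) = 0.680380
x_5 = g(0.680380) = 0.777334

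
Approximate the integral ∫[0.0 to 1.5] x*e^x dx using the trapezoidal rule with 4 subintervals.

f(x) = x*e^x
a = 0.0, b = 1.5, n = 4
h = (b - a)/n = 0.375000

Trapezoidal rule: (h/2)[f(x₀) + 2f(x₁) + 2f(x₂) + ... + f(xₙ)]

x_0 = 0.0000, f(x_0) = 0.000000, coefficient = 1
x_1 = 0.3750, f(x_1) = 0.545622, coefficient = 2
x_2 = 0.7500, f(x_2) = 1.587750, coefficient = 2
x_3 = 1.1250, f(x_3) = 3.465244, coefficient = 2
x_4 = 1.5000, f(x_4) = 6.722534, coefficient = 1

I ≈ (0.375000/2) × 17.919765 = 3.359956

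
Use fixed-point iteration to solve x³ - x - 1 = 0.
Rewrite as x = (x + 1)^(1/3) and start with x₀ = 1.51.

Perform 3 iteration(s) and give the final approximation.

Equation: x³ - x - 1 = 0
Fixed-point form: x = (x + 1)^(1/3)
x₀ = 1.51

x_1 = g(1.510000) = 1.359016
x_2 = g(1.359016) = 1.331201
x_3 = g(1.331201) = 1.325948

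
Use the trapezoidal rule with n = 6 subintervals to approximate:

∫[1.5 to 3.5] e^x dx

f(x) = e^x
a = 1.5, b = 3.5, n = 6
h = (b - a)/n = 0.333333

Trapezoidal rule: (h/2)[f(x₀) + 2f(x₁) + 2f(x₂) + ... + f(xₙ)]

x_0 = 1.5000, f(x_0) = 4.481689, coefficient = 1
x_1 = 1.8333, f(x_1) = 6.254701, coefficient = 2
x_2 = 2.1667, f(x_2) = 8.729138, coefficient = 2
x_3 = 2.5000, f(x_3) = 12.182494, coefficient = 2
x_4 = 2.8333, f(x_4) = 17.002040, coefficient = 2
x_5 = 3.1667, f(x_5) = 23.728258, coefficient = 2
x_6 = 3.5000, f(x_6) = 33.115452, coefficient = 1

I ≈ (0.333333/2) × 173.390404 = 28.898401
Exact value: 28.633763
Error: 0.264638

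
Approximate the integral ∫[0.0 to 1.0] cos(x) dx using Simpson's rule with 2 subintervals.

f(x) = cos(x)
a = 0.0, b = 1.0, n = 2
h = (b - a)/n = 0.500000

Simpson's rule: (h/3)[f(x₀) + 4f(x₁) + 2f(x₂) + ... + f(xₙ)]

x_0 = 0.0000, f(x_0) = 1.000000, coefficient = 1
x_1 = 0.5000, f(x_1) = 0.877583, coefficient = 4
x_2 = 1.0000, f(x_2) = 0.540302, coefficient = 1

I ≈ (0.500000/3) × 5.050633 = 0.841772
Exact value: 0.841471
Error: 0.000301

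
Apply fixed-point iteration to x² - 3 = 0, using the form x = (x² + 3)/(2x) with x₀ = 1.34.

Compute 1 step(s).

Equation: x² - 3 = 0
Fixed-point form: x = (x² + 3)/(2x)
x₀ = 1.34

x_1 = g(1.340000) = 1.789403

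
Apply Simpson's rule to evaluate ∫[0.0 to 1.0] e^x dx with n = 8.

f(x) = e^x
a = 0.0, b = 1.0, n = 8
h = (b - a)/n = 0.125000

Simpson's rule: (h/3)[f(x₀) + 4f(x₁) + 2f(x₂) + ... + f(xₙ)]

x_0 = 0.0000, f(x_0) = 1.000000, coefficient = 1
x_1 = 0.1250, f(x_1) = 1.133148, coefficient = 4
x_2 = 0.2500, f(x_2) = 1.284025, coefficient = 2
x_3 = 0.3750, f(x_3) = 1.454991, coefficient = 4
x_4 = 0.5000, f(x_4) = 1.648721, coefficient = 2
x_5 = 0.6250, f(x_5) = 1.868246, coefficient = 4
x_6 = 0.7500, f(x_6) = 2.117000, coefficient = 2
x_7 = 0.8750, f(x_7) = 2.398875, coefficient = 4
x_8 = 1.0000, f(x_8) = 2.718282, coefficient = 1

I ≈ (0.125000/3) × 41.238820 = 1.718284
Exact value: 1.718282
Error: 0.000002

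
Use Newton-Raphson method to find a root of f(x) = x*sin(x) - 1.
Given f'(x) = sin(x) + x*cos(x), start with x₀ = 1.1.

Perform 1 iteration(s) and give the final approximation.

f(x) = x*sin(x) - 1
f'(x) = sin(x) + x*cos(x)
x₀ = 1.1

Newton-Raphson formula: x_{n+1} = x_n - f(x_n)/f'(x_n)

Iteration 1:
  f(1.100000) = -0.019672
  f'(1.100000) = 1.390163
  x_1 = 1.100000 - (-0.019672)/1.390163 = 1.114151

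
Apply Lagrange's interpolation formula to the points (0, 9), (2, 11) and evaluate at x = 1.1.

Lagrange interpolation formula:
P(x) = Σ yᵢ × Lᵢ(x)
where Lᵢ(x) = Π_{j≠i} (x - xⱼ)/(xᵢ - xⱼ)

L_0(1.1) = (1.1 - 2)/(0 - 2) = 0.450000
L_1(1.1) = (1.1 - 0)/(2 - 0) = 0.550000

P(1.1) = 9×L_0(1.1) + 11×L_1(1.1)
P(1.1) = 10.100000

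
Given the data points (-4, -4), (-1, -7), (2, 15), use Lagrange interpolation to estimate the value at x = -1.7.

Lagrange interpolation formula:
P(x) = Σ yᵢ × Lᵢ(x)
where Lᵢ(x) = Π_{j≠i} (x - xⱼ)/(xᵢ - xⱼ)

L_0(-1.7) = (-1.7 - (-1))/(-4 - (-1)) × (-1.7 - 2)/(-4 - 2) = 0.143889
L_1(-1.7) = (-1.7 - (-4))/(-1 - (-4)) × (-1.7 - 2)/(-1 - 2) = 0.945556
L_2(-1.7) = (-1.7 - (-4))/(2 - (-4)) × (-1.7 - (-1))/(2 - (-1)) = -0.089444

P(-1.7) = (-4)×L_0(-1.7) + (-7)×L_1(-1.7) + 15×L_2(-1.7)
P(-1.7) = -8.536111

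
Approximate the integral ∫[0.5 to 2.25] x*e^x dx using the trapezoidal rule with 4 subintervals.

f(x) = x*e^x
a = 0.5, b = 2.25, n = 4
h = (b - a)/n = 0.437500

Trapezoidal rule: (h/2)[f(x₀) + 2f(x₁) + 2f(x₂) + ... + f(xₙ)]

x_0 = 0.5000, f(x_0) = 0.824361, coefficient = 1
x_1 = 0.9375, f(x_1) = 2.393990, coefficient = 2
x_2 = 1.3750, f(x_2) = 5.438230, coefficient = 2
x_3 = 1.8125, f(x_3) = 11.102909, coefficient = 2
x_4 = 2.2500, f(x_4) = 21.347406, coefficient = 1

I ≈ (0.437500/2) × 60.042025 = 13.134193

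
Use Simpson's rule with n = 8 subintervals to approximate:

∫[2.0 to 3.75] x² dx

f(x) = x²
a = 2.0, b = 3.75, n = 8
h = (b - a)/n = 0.218750

Simpson's rule: (h/3)[f(x₀) + 4f(x₁) + 2f(x₂) + ... + f(xₙ)]

x_0 = 2.0000, f(x_0) = 4.000000, coefficient = 1
x_1 = 2.2188, f(x_1) = 4.922852, coefficient = 4
x_2 = 2.4375, f(x_2) = 5.941406, coefficient = 2
x_3 = 2.6562, f(x_3) = 7.055664, coefficient = 4
x_4 = 2.8750, f(x_4) = 8.265625, coefficient = 2
x_5 = 3.0938, f(x_5) = 9.571289, coefficient = 4
x_6 = 3.3125, f(x_6) = 10.972656, coefficient = 2
x_7 = 3.5312, f(x_7) = 12.469727, coefficient = 4
x_8 = 3.7500, f(x_8) = 14.062500, coefficient = 1

I ≈ (0.218750/3) × 204.500000 = 14.911458
Exact value: 14.911458
Error: 0.000000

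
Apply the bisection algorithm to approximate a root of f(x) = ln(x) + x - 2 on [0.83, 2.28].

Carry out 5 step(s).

f(x) = ln(x) + x - 2
Initial interval: [0.83, 2.28]

Iteration 1:
  c_1 = (0.830000 + 2.280000)/2 = 1.555000
  f(c_1) = f(1.555000) = -0.003524
  f(a) × f(c) ≥ 0, new interval: [1.555000, 2.280000]
Iteration 2:
  c_2 = (1.555000 + 2.280000)/2 = 1.917500
  f(c_2) = f(1.917500) = 0.568522
  f(a) × f(c) < 0, new interval: [1.555000, 1.917500]
Iteration 3:
  c_3 = (1.555000 + 1.917500)/2 = 1.736250
  f(c_3) = f(1.736250) = 0.287978
  f(a) × f(c) < 0, new interval: [1.555000, 1.736250]
Iteration 4:
  c_4 = (1.555000 + 1.736250)/2 = 1.645625
  f(c_4) = f(1.645625) = 0.143745
  f(a) × f(c) < 0, new interval: [1.555000, 1.645625]
Iteration 5:
  c_5 = (1.555000 + 1.645625)/2 = 1.600312
  f(c_5) = f(1.600312) = 0.070511
  f(a) × f(c) < 0, new interval: [1.555000, 1.600312]

After 5 iteration(s), the approximation is c_5 = 1.600312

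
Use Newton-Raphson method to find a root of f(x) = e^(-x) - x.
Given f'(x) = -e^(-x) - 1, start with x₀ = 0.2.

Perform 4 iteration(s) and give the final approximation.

f(x) = e^(-x) - x
f'(x) = -e^(-x) - 1
x₀ = 0.2

Newton-Raphson formula: x_{n+1} = x_n - f(x_n)/f'(x_n)

Iteration 1:
  f(0.200000) = 0.618731
  f'(0.200000) = -1.818731
  x_1 = 0.200000 - 0.618731/(-1.818731) = 0.540199
Iteration 2:
  f(0.540199) = 0.042433
  f'(0.540199) = -1.582632
  x_2 = 0.540199 - 0.042433/(-1.582632) = 0.567011
Iteration 3:
  f(0.567011) = 0.000208
  f'(0.567011) = -1.567218
  x_3 = 0.567011 - 0.000208/(-1.567218) = 0.567143
Iteration 4:
  f(0.567143) = 0.000000
  f'(0.567143) = -1.567143
  x_4 = 0.567143 - 0.000000/(-1.567143) = 0.567143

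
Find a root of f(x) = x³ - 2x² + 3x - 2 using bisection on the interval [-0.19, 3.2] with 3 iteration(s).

f(x) = x³ - 2x² + 3x - 2
Initial interval: [-0.19, 3.2]

Iteration 1:
  c_1 = (-0.190000 + 3.200000)/2 = 1.505000
  f(c_1) = f(1.505000) = 1.393813
  f(a) × f(c) < 0, new interval: [-0.190000, 1.505000]
Iteration 2:
  c_2 = (-0.190000 + 1.505000)/2 = 0.657500
  f(c_2) = f(0.657500) = -0.607871
  f(a) × f(c) ≥ 0, new interval: [0.657500, 1.505000]
Iteration 3:
  c_3 = (0.657500 + 1.505000)/2 = 1.081250
  f(c_3) = f(1.081250) = 0.169638
  f(a) × f(c) < 0, new interval: [0.657500, 1.081250]

After 3 iteration(s), the approximation is c_3 = 1.081250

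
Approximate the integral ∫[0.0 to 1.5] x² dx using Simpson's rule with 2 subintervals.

f(x) = x²
a = 0.0, b = 1.5, n = 2
h = (b - a)/n = 0.750000

Simpson's rule: (h/3)[f(x₀) + 4f(x₁) + 2f(x₂) + ... + f(xₙ)]

x_0 = 0.0000, f(x_0) = 0.000000, coefficient = 1
x_1 = 0.7500, f(x_1) = 0.562500, coefficient = 4
x_2 = 1.5000, f(x_2) = 2.250000, coefficient = 1

I ≈ (0.750000/3) × 4.500000 = 1.125000
Exact value: 1.125000
Error: 0.000000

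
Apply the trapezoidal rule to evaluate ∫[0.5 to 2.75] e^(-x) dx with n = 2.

f(x) = e^(-x)
a = 0.5, b = 2.75, n = 2
h = (b - a)/n = 1.125000

Trapezoidal rule: (h/2)[f(x₀) + 2f(x₁) + 2f(x₂) + ... + f(xₙ)]

x_0 = 0.5000, f(x_0) = 0.606531, coefficient = 1
x_1 = 1.6250, f(x_1) = 0.196912, coefficient = 2
x_2 = 2.7500, f(x_2) = 0.063928, coefficient = 1

I ≈ (1.125000/2) × 1.064282 = 0.598659
Exact value: 0.542603
Error: 0.056056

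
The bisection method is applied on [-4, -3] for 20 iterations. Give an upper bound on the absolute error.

Bisection error bound: |error| ≤ (b-a)/2^n
|error| ≤ (-3 - (-4))/2^20 = 1/2^20
|error| ≤ 0.0000009537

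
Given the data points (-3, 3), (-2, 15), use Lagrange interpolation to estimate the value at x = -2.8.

Lagrange interpolation formula:
P(x) = Σ yᵢ × Lᵢ(x)
where Lᵢ(x) = Π_{j≠i} (x - xⱼ)/(xᵢ - xⱼ)

L_0(-2.8) = (-2.8 - (-2))/(-3 - (-2)) = 0.800000
L_1(-2.8) = (-2.8 - (-3))/(-2 - (-3)) = 0.200000

P(-2.8) = 3×L_0(-2.8) + 15×L_1(-2.8)
P(-2.8) = 5.400000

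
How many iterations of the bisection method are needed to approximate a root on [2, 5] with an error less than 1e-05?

We need (b-a)/2^n ≤ 1e-05
(5 - 2)/2^n ≤ 1e-05
3/2^n ≤ 1e-05
2^n ≥ 300000
n ≥ log₂(300000) = 18.19
n ≥ 19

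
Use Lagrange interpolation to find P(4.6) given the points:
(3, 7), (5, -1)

Lagrange interpolation formula:
P(x) = Σ yᵢ × Lᵢ(x)
where Lᵢ(x) = Π_{j≠i} (x - xⱼ)/(xᵢ - xⱼ)

L_0(4.6) = (4.6 - 5)/(3 - 5) = 0.200000
L_1(4.6) = (4.6 - 3)/(5 - 3) = 0.800000

P(4.6) = 7×L_0(4.6) + (-1)×L_1(4.6)
P(4.6) = 0.600000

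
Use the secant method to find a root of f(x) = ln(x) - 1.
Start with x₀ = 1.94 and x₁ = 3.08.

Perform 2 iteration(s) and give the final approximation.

f(x) = ln(x) - 1
x₀ = 1.94, x₁ = 3.08

Secant formula: x_{n+1} = x_n - f(x_n)(x_n - x_{n-1})/(f(x_n) - f(x_{n-1}))

Iteration 1:
  f(1.940000) = -0.337312
  f(3.080000) = 0.124930
  x_2 = 3.080000 - 0.124930×(3.080000 - 1.940000)/(0.124930 - (-0.337312))
       = 2.771893
Iteration 2:
  f(3.080000) = 0.124930
  f(2.771893) = 0.019531
  x_3 = 2.771893 - 0.019531×(2.771893 - 3.080000)/(0.019531 - 0.124930)
       = 2.714801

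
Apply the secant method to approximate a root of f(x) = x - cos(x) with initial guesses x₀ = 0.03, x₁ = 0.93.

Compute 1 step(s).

f(x) = x - cos(x)
x₀ = 0.03, x₁ = 0.93

Secant formula: x_{n+1} = x_n - f(x_n)(x_n - x_{n-1})/(f(x_n) - f(x_{n-1}))

Iteration 1:
  f(0.030000) = -0.969550
  f(0.930000) = 0.332166
  x_2 = 0.930000 - 0.332166×(0.930000 - 0.030000)/(0.332166 - (-0.969550))
       = 0.700342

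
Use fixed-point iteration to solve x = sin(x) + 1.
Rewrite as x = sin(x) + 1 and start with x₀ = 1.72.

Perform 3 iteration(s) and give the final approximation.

Equation: x = sin(x) + 1
Fixed-point form: x = sin(x) + 1
x₀ = 1.72

x_1 = g(1.720000) = 1.988890
x_2 = g(1.988890) = 1.913865
x_3 = g(1.913865) = 1.941727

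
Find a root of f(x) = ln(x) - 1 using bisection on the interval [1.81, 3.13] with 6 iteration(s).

f(x) = ln(x) - 1
Initial interval: [1.81, 3.13]

Iteration 1:
  c_1 = (1.810000 + 3.130000)/2 = 2.470000
  f(c_1) = f(2.470000) = -0.095782
  f(a) × f(c) ≥ 0, new interval: [2.470000, 3.130000]
Iteration 2:
  c_2 = (2.470000 + 3.130000)/2 = 2.800000
  f(c_2) = f(2.800000) = 0.029619
  f(a) × f(c) < 0, new interval: [2.470000, 2.800000]
Iteration 3:
  c_3 = (2.470000 + 2.800000)/2 = 2.635000
  f(c_3) = f(2.635000) = -0.031117
  f(a) × f(c) ≥ 0, new interval: [2.635000, 2.800000]
Iteration 4:
  c_4 = (2.635000 + 2.800000)/2 = 2.717500
  f(c_4) = f(2.717500) = -0.000288
  f(a) × f(c) ≥ 0, new interval: [2.717500, 2.800000]
Iteration 5:
  c_5 = (2.717500 + 2.800000)/2 = 2.758750
  f(c_5) = f(2.758750) = 0.014778
  f(a) × f(c) < 0, new interval: [2.717500, 2.758750]
Iteration 6:
  c_6 = (2.717500 + 2.758750)/2 = 2.738125
  f(c_6) = f(2.738125) = 0.007273
  f(a) × f(c) < 0, new interval: [2.717500, 2.738125]

After 6 iteration(s), the approximation is c_6 = 2.738125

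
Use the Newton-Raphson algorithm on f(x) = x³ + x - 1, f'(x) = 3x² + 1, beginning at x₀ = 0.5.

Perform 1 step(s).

f(x) = x³ + x - 1
f'(x) = 3x² + 1
x₀ = 0.5

Newton-Raphson formula: x_{n+1} = x_n - f(x_n)/f'(x_n)

Iteration 1:
  f(0.500000) = -0.375000
  f'(0.500000) = 1.750000
  x_1 = 0.500000 - (-0.375000)/1.750000 = 0.714286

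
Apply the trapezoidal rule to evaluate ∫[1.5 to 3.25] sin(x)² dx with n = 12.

f(x) = sin(x)²
a = 1.5, b = 3.25, n = 12
h = (b - a)/n = 0.145833

Trapezoidal rule: (h/2)[f(x₀) + 2f(x₁) + 2f(x₂) + ... + f(xₙ)]

x_0 = 1.5000, f(x_0) = 0.994996, coefficient = 1
x_1 = 1.6458, f(x_1) = 0.994380, coefficient = 2
x_2 = 1.7917, f(x_2) = 0.952004, coefficient = 2
x_3 = 1.9375, f(x_3) = 0.871449, coefficient = 2
x_4 = 2.0833, f(x_4) = 0.759518, coefficient = 2
x_5 = 2.2292, f(x_5) = 0.625666, coefficient = 2
x_6 = 2.3750, f(x_6) = 0.481199, coefficient = 2
x_7 = 2.5208, f(x_7) = 0.338320, coefficient = 2
x_8 = 2.6667, f(x_8) = 0.209098, coefficient = 2
x_9 = 2.8125, f(x_9) = 0.104448, coefficient = 2
x_10 = 2.9583, f(x_10) = 0.033210, coefficient = 2
x_11 = 3.1042, f(x_11) = 0.001400, coefficient = 2
x_12 = 3.2500, f(x_12) = 0.011706, coefficient = 1

I ≈ (0.145833/2) × 11.748087 = 0.856631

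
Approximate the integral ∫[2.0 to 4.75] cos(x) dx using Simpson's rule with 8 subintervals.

f(x) = cos(x)
a = 2.0, b = 4.75, n = 8
h = (b - a)/n = 0.343750

Simpson's rule: (h/3)[f(x₀) + 4f(x₁) + 2f(x₂) + ... + f(xₙ)]

x_0 = 2.0000, f(x_0) = -0.416147, coefficient = 1
x_1 = 2.3438, f(x_1) = -0.698253, coefficient = 4
x_2 = 2.6875, f(x_2) = -0.898659, coefficient = 2
x_3 = 3.0312, f(x_3) = -0.993918, coefficient = 4
x_4 = 3.3750, f(x_4) = -0.972884, coefficient = 2
x_5 = 3.7188, f(x_5) = -0.838017, coefficient = 4
x_6 = 4.0625, f(x_6) = -0.605098, coefficient = 2
x_7 = 4.4062, f(x_7) = -0.301379, coefficient = 4
x_8 = 4.7500, f(x_8) = 0.037602, coefficient = 1

I ≈ (0.343750/3) × -16.658098 = -1.908740
Exact value: -1.908590
Error: 0.000150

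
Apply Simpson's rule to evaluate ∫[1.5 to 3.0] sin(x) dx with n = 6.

f(x) = sin(x)
a = 1.5, b = 3.0, n = 6
h = (b - a)/n = 0.250000

Simpson's rule: (h/3)[f(x₀) + 4f(x₁) + 2f(x₂) + ... + f(xₙ)]

x_0 = 1.5000, f(x_0) = 0.997495, coefficient = 1
x_1 = 1.7500, f(x_1) = 0.983986, coefficient = 4
x_2 = 2.0000, f(x_2) = 0.909297, coefficient = 2
x_3 = 2.2500, f(x_3) = 0.778073, coefficient = 4
x_4 = 2.5000, f(x_4) = 0.598472, coefficient = 2
x_5 = 2.7500, f(x_5) = 0.381661, coefficient = 4
x_6 = 3.0000, f(x_6) = 0.141120, coefficient = 1

I ≈ (0.250000/3) × 12.729035 = 1.060753
Exact value: 1.060730
Error: 0.000023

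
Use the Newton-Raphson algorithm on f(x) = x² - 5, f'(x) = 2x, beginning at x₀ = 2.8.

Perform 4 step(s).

f(x) = x² - 5
f'(x) = 2x
x₀ = 2.8

Newton-Raphson formula: x_{n+1} = x_n - f(x_n)/f'(x_n)

Iteration 1:
  f(2.800000) = 2.840000
  f'(2.800000) = 5.600000
  x_1 = 2.800000 - 2.840000/5.600000 = 2.292857
Iteration 2:
  f(2.292857) = 0.257194
  f'(2.292857) = 4.585714
  x_2 = 2.292857 - 0.257194/4.585714 = 2.236771
Iteration 3:
  f(2.236771) = 0.003146
  f'(2.236771) = 4.473543
  x_3 = 2.236771 - 0.003146/4.473543 = 2.236068
Iteration 4:
  f(2.236068) = 0.000000
  f'(2.236068) = 4.472136
  x_4 = 2.236068 - 0.000000/4.472136 = 2.236068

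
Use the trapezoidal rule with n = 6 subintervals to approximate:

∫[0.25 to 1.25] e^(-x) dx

f(x) = e^(-x)
a = 0.25, b = 1.25, n = 6
h = (b - a)/n = 0.166667

Trapezoidal rule: (h/2)[f(x₀) + 2f(x₁) + 2f(x₂) + ... + f(xₙ)]

x_0 = 0.2500, f(x_0) = 0.778801, coefficient = 1
x_1 = 0.4167, f(x_1) = 0.659241, coefficient = 2
x_2 = 0.5833, f(x_2) = 0.558035, coefficient = 2
x_3 = 0.7500, f(x_3) = 0.472367, coefficient = 2
x_4 = 0.9167, f(x_4) = 0.399850, coefficient = 2
x_5 = 1.0833, f(x_5) = 0.338465, coefficient = 2
x_6 = 1.2500, f(x_6) = 0.286505, coefficient = 1

I ≈ (0.166667/2) × 5.921220 = 0.493435
Exact value: 0.492296
Error: 0.001139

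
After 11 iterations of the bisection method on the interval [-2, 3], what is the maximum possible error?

Bisection error bound: |error| ≤ (b-a)/2^n
|error| ≤ (3 - (-2))/2^11 = 5/2^11
|error| ≤ 0.0024414062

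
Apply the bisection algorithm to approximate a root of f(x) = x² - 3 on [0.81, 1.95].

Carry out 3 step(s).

f(x) = x² - 3
Initial interval: [0.81, 1.95]

Iteration 1:
  c_1 = (0.810000 + 1.950000)/2 = 1.380000
  f(c_1) = f(1.380000) = -1.095600
  f(a) × f(c) ≥ 0, new interval: [1.380000, 1.950000]
Iteration 2:
  c_2 = (1.380000 + 1.950000)/2 = 1.665000
  f(c_2) = f(1.665000) = -0.227775
  f(a) × f(c) ≥ 0, new interval: [1.665000, 1.950000]
Iteration 3:
  c_3 = (1.665000 + 1.950000)/2 = 1.807500
  f(c_3) = f(1.807500) = 0.267056
  f(a) × f(c) < 0, new interval: [1.665000, 1.807500]

After 3 iteration(s), the approximation is c_3 = 1.807500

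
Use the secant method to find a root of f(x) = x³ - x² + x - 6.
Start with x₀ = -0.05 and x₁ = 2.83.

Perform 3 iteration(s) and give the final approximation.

f(x) = x³ - x² + x - 6
x₀ = -0.05, x₁ = 2.83

Secant formula: x_{n+1} = x_n - f(x_n)(x_n - x_{n-1})/(f(x_n) - f(x_{n-1}))

Iteration 1:
  f(-0.050000) = -6.052625
  f(2.830000) = 11.486287
  x_2 = 2.830000 - 11.486287×(2.830000 - (-0.050000))/(11.486287 - (-6.052625))
       = 0.943879
Iteration 2:
  f(2.830000) = 11.486287
  f(0.943879) = -5.106119
  x_3 = 0.943879 - (-5.106119)×(0.943879 - 2.830000)/(-5.106119 - 11.486287)
       = 1.524311
Iteration 3:
  f(0.943879) = -5.106119
  f(1.524311) = -3.257441
  x_4 = 1.524311 - (-3.257441)×(1.524311 - 0.943879)/(-3.257441 - (-5.106119))
       = 2.547053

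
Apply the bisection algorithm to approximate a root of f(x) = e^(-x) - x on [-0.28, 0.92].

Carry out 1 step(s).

f(x) = e^(-x) - x
Initial interval: [-0.28, 0.92]

Iteration 1:
  c_1 = (-0.280000 + 0.920000)/2 = 0.320000
  f(c_1) = f(0.320000) = 0.406149
  f(a) × f(c) ≥ 0, new interval: [0.320000, 0.920000]

After 1 iteration(s), the approximation is c_1 = 0.320000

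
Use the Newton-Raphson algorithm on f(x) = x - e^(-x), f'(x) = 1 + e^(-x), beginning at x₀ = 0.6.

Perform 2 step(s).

f(x) = x - e^(-x)
f'(x) = 1 + e^(-x)
x₀ = 0.6

Newton-Raphson formula: x_{n+1} = x_n - f(x_n)/f'(x_n)

Iteration 1:
  f(0.600000) = 0.051188
  f'(0.600000) = 1.548812
  x_1 = 0.600000 - 0.051188/1.548812 = 0.566950
Iteration 2:
  f(0.566950) = -0.000303
  f'(0.566950) = 1.567253
  x_2 = 0.566950 - (-0.000303)/1.567253 = 0.567143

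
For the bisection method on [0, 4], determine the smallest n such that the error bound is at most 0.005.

We need (b-a)/2^n ≤ 0.005
(4 - 0)/2^n ≤ 0.005
4/2^n ≤ 0.005
2^n ≥ 800
n ≥ log₂(800) = 9.64
n ≥ 10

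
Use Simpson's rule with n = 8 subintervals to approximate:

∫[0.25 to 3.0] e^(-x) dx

f(x) = e^(-x)
a = 0.25, b = 3.0, n = 8
h = (b - a)/n = 0.343750

Simpson's rule: (h/3)[f(x₀) + 4f(x₁) + 2f(x₂) + ... + f(xₙ)]

x_0 = 0.2500, f(x_0) = 0.778801, coefficient = 1
x_1 = 0.5938, f(x_1) = 0.552252, coefficient = 4
x_2 = 0.9375, f(x_2) = 0.391606, coefficient = 2
x_3 = 1.2812, f(x_3) = 0.277690, coefficient = 4
x_4 = 1.6250, f(x_4) = 0.196912, coefficient = 2
x_5 = 1.9688, f(x_5) = 0.139631, coefficient = 4
x_6 = 2.3125, f(x_6) = 0.099013, coefficient = 2
x_7 = 2.6562, f(x_7) = 0.070211, coefficient = 4
x_8 = 3.0000, f(x_8) = 0.049787, coefficient = 1

I ≈ (0.343750/3) × 6.362788 = 0.729069
Exact value: 0.729014
Error: 0.000056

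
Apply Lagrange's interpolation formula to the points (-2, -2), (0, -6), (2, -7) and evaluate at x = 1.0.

Lagrange interpolation formula:
P(x) = Σ yᵢ × Lᵢ(x)
where Lᵢ(x) = Π_{j≠i} (x - xⱼ)/(xᵢ - xⱼ)

L_0(1.0) = (1.0 - 0)/(-2 - 0) × (1.0 - 2)/(-2 - 2) = -0.125000
L_1(1.0) = (1.0 - (-2))/(0 - (-2)) × (1.0 - 2)/(0 - 2) = 0.750000
L_2(1.0) = (1.0 - (-2))/(2 - (-2)) × (1.0 - 0)/(2 - 0) = 0.375000

P(1.0) = (-2)×L_0(1.0) + (-6)×L_1(1.0) + (-7)×L_2(1.0)
P(1.0) = -6.875000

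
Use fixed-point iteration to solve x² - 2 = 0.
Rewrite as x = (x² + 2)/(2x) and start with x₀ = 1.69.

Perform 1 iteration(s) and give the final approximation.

Equation: x² - 2 = 0
Fixed-point form: x = (x² + 2)/(2x)
x₀ = 1.69

x_1 = g(1.690000) = 1.436716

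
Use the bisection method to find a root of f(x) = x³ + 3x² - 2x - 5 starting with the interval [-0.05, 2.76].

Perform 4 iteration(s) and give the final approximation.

f(x) = x³ + 3x² - 2x - 5
Initial interval: [-0.05, 2.76]

Iteration 1:
  c_1 = (-0.050000 + 2.760000)/2 = 1.355000
  f(c_1) = f(1.355000) = 0.285889
  f(a) × f(c) < 0, new interval: [-0.050000, 1.355000]
Iteration 2:
  c_2 = (-0.050000 + 1.355000)/2 = 0.652500
  f(c_2) = f(0.652500) = -4.749925
  f(a) × f(c) ≥ 0, new interval: [0.652500, 1.355000]
Iteration 3:
  c_3 = (0.652500 + 1.355000)/2 = 1.003750
  f(c_3) = f(1.003750) = -2.973666
  f(a) × f(c) ≥ 0, new interval: [1.003750, 1.355000]
Iteration 4:
  c_4 = (1.003750 + 1.355000)/2 = 1.179375
  f(c_4) = f(1.179375) = -1.545551
  f(a) × f(c) ≥ 0, new interval: [1.179375, 1.355000]

After 4 iteration(s), the approximation is c_4 = 1.179375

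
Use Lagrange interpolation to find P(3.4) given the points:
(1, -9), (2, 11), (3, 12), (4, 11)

Lagrange interpolation formula:
P(x) = Σ yᵢ × Lᵢ(x)
where Lᵢ(x) = Π_{j≠i} (x - xⱼ)/(xᵢ - xⱼ)

L_0(3.4) = (3.4 - 2)/(1 - 2) × (3.4 - 3)/(1 - 3) × (3.4 - 4)/(1 - 4) = 0.056000
L_1(3.4) = (3.4 - 1)/(2 - 1) × (3.4 - 3)/(2 - 3) × (3.4 - 4)/(2 - 4) = -0.288000
L_2(3.4) = (3.4 - 1)/(3 - 1) × (3.4 - 2)/(3 - 2) × (3.4 - 4)/(3 - 4) = 1.008000
L_3(3.4) = (3.4 - 1)/(4 - 1) × (3.4 - 2)/(4 - 2) × (3.4 - 3)/(4 - 3) = 0.224000

P(3.4) = (-9)×L_0(3.4) + 11×L_1(3.4) + 12×L_2(3.4) + 11×L_3(3.4)
P(3.4) = 10.888000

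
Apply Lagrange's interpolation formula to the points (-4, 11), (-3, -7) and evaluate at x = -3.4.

Lagrange interpolation formula:
P(x) = Σ yᵢ × Lᵢ(x)
where Lᵢ(x) = Π_{j≠i} (x - xⱼ)/(xᵢ - xⱼ)

L_0(-3.4) = (-3.4 - (-3))/(-4 - (-3)) = 0.400000
L_1(-3.4) = (-3.4 - (-4))/(-3 - (-4)) = 0.600000

P(-3.4) = 11×L_0(-3.4) + (-7)×L_1(-3.4)
P(-3.4) = 0.200000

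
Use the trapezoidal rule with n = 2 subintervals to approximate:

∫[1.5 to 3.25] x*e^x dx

f(x) = x*e^x
a = 1.5, b = 3.25, n = 2
h = (b - a)/n = 0.875000

Trapezoidal rule: (h/2)[f(x₀) + 2f(x₁) + 2f(x₂) + ... + f(xₙ)]

x_0 = 1.5000, f(x_0) = 6.722534, coefficient = 1
x_1 = 2.3750, f(x_1) = 25.533656, coefficient = 2
x_2 = 3.2500, f(x_2) = 83.818605, coefficient = 1

I ≈ (0.875000/2) × 141.608451 = 61.953697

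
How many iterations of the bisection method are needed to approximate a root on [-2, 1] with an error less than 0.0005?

We need (b-a)/2^n ≤ 0.0005
(1 - (-2))/2^n ≤ 0.0005
3/2^n ≤ 0.0005
2^n ≥ 6000
n ≥ log₂(6000) = 12.55
n ≥ 13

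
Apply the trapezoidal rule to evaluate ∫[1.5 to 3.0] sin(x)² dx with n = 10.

f(x) = sin(x)²
a = 1.5, b = 3.0, n = 10
h = (b - a)/n = 0.150000

Trapezoidal rule: (h/2)[f(x₀) + 2f(x₁) + 2f(x₂) + ... + f(xₙ)]

x_0 = 1.5000, f(x_0) = 0.994996, coefficient = 1
x_1 = 1.6500, f(x_1) = 0.993740, coefficient = 2
x_2 = 1.8000, f(x_2) = 0.948379, coefficient = 2
x_3 = 1.9500, f(x_3) = 0.862966, coefficient = 2
x_4 = 2.1000, f(x_4) = 0.745130, coefficient = 2
x_5 = 2.2500, f(x_5) = 0.605398, coefficient = 2
x_6 = 2.4000, f(x_6) = 0.456251, coefficient = 2
x_7 = 2.5500, f(x_7) = 0.311011, coefficient = 2
x_8 = 2.7000, f(x_8) = 0.182654, coefficient = 2
x_9 = 2.8500, f(x_9) = 0.082644, coefficient = 2
x_10 = 3.0000, f(x_10) = 0.019915, coefficient = 1

I ≈ (0.150000/2) × 11.391256 = 0.854344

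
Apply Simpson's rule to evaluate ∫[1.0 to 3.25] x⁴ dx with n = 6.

f(x) = x⁴
a = 1.0, b = 3.25, n = 6
h = (b - a)/n = 0.375000

Simpson's rule: (h/3)[f(x₀) + 4f(x₁) + 2f(x₂) + ... + f(xₙ)]

x_0 = 1.0000, f(x_0) = 1.000000, coefficient = 1
x_1 = 1.3750, f(x_1) = 3.574463, coefficient = 4
x_2 = 1.7500, f(x_2) = 9.378906, coefficient = 2
x_3 = 2.1250, f(x_3) = 20.390869, coefficient = 4
x_4 = 2.5000, f(x_4) = 39.062500, coefficient = 2
x_5 = 2.8750, f(x_5) = 68.320557, coefficient = 4
x_6 = 3.2500, f(x_6) = 111.566406, coefficient = 1

I ≈ (0.375000/3) × 578.592773 = 72.324097
Exact value: 72.318164
Error: 0.005933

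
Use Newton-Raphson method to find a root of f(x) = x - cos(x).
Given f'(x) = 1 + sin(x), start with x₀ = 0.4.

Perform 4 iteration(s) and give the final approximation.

f(x) = x - cos(x)
f'(x) = 1 + sin(x)
x₀ = 0.4

Newton-Raphson formula: x_{n+1} = x_n - f(x_n)/f'(x_n)

Iteration 1:
  f(0.400000) = -0.521061
  f'(0.400000) = 1.389418
  x_1 = 0.400000 - (-0.521061)/1.389418 = 0.775021
Iteration 2:
  f(0.775021) = 0.060615
  f'(0.775021) = 1.699731
  x_2 = 0.775021 - 0.060615/1.699731 = 0.739360
Iteration 3:
  f(0.739360) = 0.000460
  f'(0.739360) = 1.673815
  x_3 = 0.739360 - 0.000460/1.673815 = 0.739085
Iteration 4:
  f(0.739085) = 0.000000
  f'(0.739085) = 1.673612
  x_4 = 0.739085 - 0.000000/1.673612 = 0.739085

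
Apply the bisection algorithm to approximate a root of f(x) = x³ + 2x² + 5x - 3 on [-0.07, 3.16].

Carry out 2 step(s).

f(x) = x³ + 2x² + 5x - 3
Initial interval: [-0.07, 3.16]

Iteration 1:
  c_1 = (-0.070000 + 3.160000)/2 = 1.545000
  f(c_1) = f(1.545000) = 13.187004
  f(a) × f(c) < 0, new interval: [-0.070000, 1.545000]
Iteration 2:
  c_2 = (-0.070000 + 1.545000)/2 = 0.737500
  f(c_2) = f(0.737500) = 2.176443
  f(a) × f(c) < 0, new interval: [-0.070000, 0.737500]

After 2 iteration(s), the approximation is c_2 = 0.737500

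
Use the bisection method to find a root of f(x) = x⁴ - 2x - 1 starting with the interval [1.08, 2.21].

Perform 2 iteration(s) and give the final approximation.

f(x) = x⁴ - 2x - 1
Initial interval: [1.08, 2.21]

Iteration 1:
  c_1 = (1.080000 + 2.210000)/2 = 1.645000
  f(c_1) = f(1.645000) = 3.032571
  f(a) × f(c) < 0, new interval: [1.080000, 1.645000]
Iteration 2:
  c_2 = (1.080000 + 1.645000)/2 = 1.362500
  f(c_2) = f(1.362500) = -0.278756
  f(a) × f(c) ≥ 0, new interval: [1.362500, 1.645000]

After 2 iteration(s), the approximation is c_2 = 1.362500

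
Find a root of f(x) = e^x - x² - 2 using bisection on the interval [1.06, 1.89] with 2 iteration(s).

f(x) = e^x - x² - 2
Initial interval: [1.06, 1.89]

Iteration 1:
  c_1 = (1.060000 + 1.890000)/2 = 1.475000
  f(c_1) = f(1.475000) = 0.195411
  f(a) × f(c) < 0, new interval: [1.060000, 1.475000]
Iteration 2:
  c_2 = (1.060000 + 1.475000)/2 = 1.267500
  f(c_2) = f(1.267500) = -0.054595
  f(a) × f(c) ≥ 0, new interval: [1.267500, 1.475000]

After 2 iteration(s), the approximation is c_2 = 1.267500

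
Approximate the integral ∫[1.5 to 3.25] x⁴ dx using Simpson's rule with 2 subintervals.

f(x) = x⁴
a = 1.5, b = 3.25, n = 2
h = (b - a)/n = 0.875000

Simpson's rule: (h/3)[f(x₀) + 4f(x₁) + 2f(x₂) + ... + f(xₙ)]

x_0 = 1.5000, f(x_0) = 5.062500, coefficient = 1
x_1 = 2.3750, f(x_1) = 31.816650, coefficient = 4
x_2 = 3.2500, f(x_2) = 111.566406, coefficient = 1

I ≈ (0.875000/3) × 243.895508 = 71.136190
Exact value: 70.999414
Error: 0.136776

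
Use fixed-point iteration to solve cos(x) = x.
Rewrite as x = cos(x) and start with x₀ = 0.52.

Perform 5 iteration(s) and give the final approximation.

Equation: cos(x) = x
Fixed-point form: x = cos(x)
x₀ = 0.52

x_1 = g(0.520000) = 0.867819
x_2 = g(0.867819) = 0.646492
x_3 = g(0.646492) = 0.798202
x_4 = g(0.798202) = 0.697995
x_5 = g(0.697995) = 0.766132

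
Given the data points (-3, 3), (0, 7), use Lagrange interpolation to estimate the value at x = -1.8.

Lagrange interpolation formula:
P(x) = Σ yᵢ × Lᵢ(x)
where Lᵢ(x) = Π_{j≠i} (x - xⱼ)/(xᵢ - xⱼ)

L_0(-1.8) = (-1.8 - 0)/(-3 - 0) = 0.600000
L_1(-1.8) = (-1.8 - (-3))/(0 - (-3)) = 0.400000

P(-1.8) = 3×L_0(-1.8) + 7×L_1(-1.8)
P(-1.8) = 4.600000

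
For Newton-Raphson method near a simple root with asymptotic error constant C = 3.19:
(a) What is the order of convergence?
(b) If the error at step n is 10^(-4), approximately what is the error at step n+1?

(a) Newton-Raphson has quadratic (order 2) convergence near simple roots.
    This means |e_{n+1}| ≈ C|e_n|².

(b) With |e_n| = 10^(-4) and C = 3.19:
    |e_{n+1}| ≈ 3.19 × (10^(-4))² = 3.19 × 10^(-8)

(a) 2 (quadratic); (b) |e_{n+1}| ≈ 3.190e-08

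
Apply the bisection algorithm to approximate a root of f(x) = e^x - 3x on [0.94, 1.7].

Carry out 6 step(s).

f(x) = e^x - 3x
Initial interval: [0.94, 1.7]

Iteration 1:
  c_1 = (0.940000 + 1.700000)/2 = 1.320000
  f(c_1) = f(1.320000) = -0.216579
  f(a) × f(c) ≥ 0, new interval: [1.320000, 1.700000]
Iteration 2:
  c_2 = (1.320000 + 1.700000)/2 = 1.510000
  f(c_2) = f(1.510000) = -0.003269
  f(a) × f(c) ≥ 0, new interval: [1.510000, 1.700000]
Iteration 3:
  c_3 = (1.510000 + 1.700000)/2 = 1.605000
  f(c_3) = f(1.605000) = 0.162860
  f(a) × f(c) < 0, new interval: [1.510000, 1.605000]
Iteration 4:
  c_4 = (1.510000 + 1.605000)/2 = 1.557500
  f(c_4) = f(1.557500) = 0.074439
  f(a) × f(c) < 0, new interval: [1.510000, 1.557500]
Iteration 5:
  c_5 = (1.510000 + 1.557500)/2 = 1.533750
  f(c_5) = f(1.533750) = 0.034277
  f(a) × f(c) < 0, new interval: [1.510000, 1.533750]
Iteration 6:
  c_6 = (1.510000 + 1.533750)/2 = 1.521875
  f(c_6) = f(1.521875) = 0.015181
  f(a) × f(c) < 0, new interval: [1.510000, 1.521875]

After 6 iteration(s), the approximation is c_6 = 1.521875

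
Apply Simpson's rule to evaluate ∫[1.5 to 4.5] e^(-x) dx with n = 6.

f(x) = e^(-x)
a = 1.5, b = 4.5, n = 6
h = (b - a)/n = 0.500000

Simpson's rule: (h/3)[f(x₀) + 4f(x₁) + 2f(x₂) + ... + f(xₙ)]

x_0 = 1.5000, f(x_0) = 0.223130, coefficient = 1
x_1 = 2.0000, f(x_1) = 0.135335, coefficient = 4
x_2 = 2.5000, f(x_2) = 0.082085, coefficient = 2
x_3 = 3.0000, f(x_3) = 0.049787, coefficient = 4
x_4 = 3.5000, f(x_4) = 0.030197, coefficient = 2
x_5 = 4.0000, f(x_5) = 0.018316, coefficient = 4
x_6 = 4.5000, f(x_6) = 0.011109, coefficient = 1

I ≈ (0.500000/3) × 1.272556 = 0.212093
Exact value: 0.212021
Error: 0.000071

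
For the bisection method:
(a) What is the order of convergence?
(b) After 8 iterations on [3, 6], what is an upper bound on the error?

(a) Bisection has linear (order 1) convergence; the error is halved each step.

(b) Error bound = (b-a)/2^n = (6 - 3)/2^{8}
    = 3/2^{8}

(a) 1 (linear); (b) error ≤ 1.17e-02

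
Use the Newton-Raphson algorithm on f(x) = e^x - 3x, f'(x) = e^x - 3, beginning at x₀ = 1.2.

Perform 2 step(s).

f(x) = e^x - 3x
f'(x) = e^x - 3
x₀ = 1.2

Newton-Raphson formula: x_{n+1} = x_n - f(x_n)/f'(x_n)

Iteration 1:
  f(1.200000) = -0.279883
  f'(1.200000) = 0.320117
  x_1 = 1.200000 - (-0.279883)/0.320117 = 2.074315
Iteration 2:
  f(2.074315) = 1.736148
  f'(2.074315) = 4.959094
  x_2 = 2.074315 - 1.736148/4.959094 = 1.724221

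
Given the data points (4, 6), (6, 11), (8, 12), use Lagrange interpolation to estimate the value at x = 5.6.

Lagrange interpolation formula:
P(x) = Σ yᵢ × Lᵢ(x)
where Lᵢ(x) = Π_{j≠i} (x - xⱼ)/(xᵢ - xⱼ)

L_0(5.6) = (5.6 - 6)/(4 - 6) × (5.6 - 8)/(4 - 8) = 0.120000
L_1(5.6) = (5.6 - 4)/(6 - 4) × (5.6 - 8)/(6 - 8) = 0.960000
L_2(5.6) = (5.6 - 4)/(8 - 4) × (5.6 - 6)/(8 - 6) = -0.080000

P(5.6) = 6×L_0(5.6) + 11×L_1(5.6) + 12×L_2(5.6)
P(5.6) = 10.320000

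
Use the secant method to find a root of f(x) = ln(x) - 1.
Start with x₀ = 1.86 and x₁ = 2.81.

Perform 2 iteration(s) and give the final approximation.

f(x) = ln(x) - 1
x₀ = 1.86, x₁ = 2.81

Secant formula: x_{n+1} = x_n - f(x_n)(x_n - x_{n-1})/(f(x_n) - f(x_{n-1}))

Iteration 1:
  f(1.860000) = -0.379424
  f(2.810000) = 0.033184
  x_2 = 2.810000 - 0.033184×(2.810000 - 1.860000)/(0.033184 - (-0.379424))
       = 2.733595
Iteration 2:
  f(2.810000) = 0.033184
  f(2.733595) = 0.005618
  x_3 = 2.733595 - 0.005618×(2.733595 - 2.810000)/(0.005618 - 0.033184)
       = 2.718025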